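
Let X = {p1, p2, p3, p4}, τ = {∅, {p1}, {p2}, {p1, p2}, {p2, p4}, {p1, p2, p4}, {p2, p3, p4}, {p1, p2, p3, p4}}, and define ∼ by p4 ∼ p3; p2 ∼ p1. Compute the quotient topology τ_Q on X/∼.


X/∼ = {[p1=p2], [p3=p4]}; |τ_Q| = 3.

Equivalence classes: [p1=p2], [p3=p4].
Quotient map π: X → X/∼ sends p1 ↦ [p1=p2], p2 ↦ [p1=p2], p3 ↦ [p3=p4], p4 ↦ [p3=p4].
For each subset V ⊆ X/∼, compute π^{-1}(V) ⊆ X and check whether π^{-1}(V) ∈ τ. V is open in τ_Q iff π^{-1}(V) ∈ τ.
  V = {}: π^{-1}(V) = ∅ ∈ τ ✓.
  V = {[p1=p2]}: π^{-1}(V) = {p1, p2} ∈ τ ✓.
  V = {[p3=p4]}: π^{-1}(V) = {p3, p4} ∉ τ ✗.
  V = {[p1=p2], [p3=p4]}: π^{-1}(V) = {p1, p2, p3, p4} ∈ τ ✓.
Open sets in the quotient: τ_Q = {{}, {[p1=p2]}, {[p1=p2], [p3=p4]}} (3 elements).


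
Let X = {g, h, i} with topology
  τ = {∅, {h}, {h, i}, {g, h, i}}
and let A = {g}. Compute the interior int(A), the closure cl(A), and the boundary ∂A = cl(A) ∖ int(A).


int(A) = ∅, cl(A) = {g}, ∂A = {g}.

Closed sets in (X, τ) are complements of opens:
  closed(X, τ) = {∅, {g}, {g, i}, {g, h, i}}.
int(A) = ⋃ {U ∈ τ : U ⊆ A}. Opens contained in A: ∅.
Taking the union of these: int(A) = ∅.
cl(A) = ⋂ {C closed : A ⊆ C}. Closed sets containing A: {g}, {g, i}, {g, h, i}.
Intersecting these: cl(A) = {g}.
∂A = cl(A) ∖ int(A) = {g} ∖ ∅ = {g}.


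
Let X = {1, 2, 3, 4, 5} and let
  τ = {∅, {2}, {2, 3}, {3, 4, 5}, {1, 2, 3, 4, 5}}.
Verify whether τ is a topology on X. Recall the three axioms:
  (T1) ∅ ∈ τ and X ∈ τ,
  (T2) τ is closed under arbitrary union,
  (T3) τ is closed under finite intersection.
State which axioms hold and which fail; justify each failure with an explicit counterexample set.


τ is NOT a topology on X.

Axiom (T1): ∅ ∈ τ? Yes; X ∈ τ? Yes.
Axiom (T2/T3): check pairwise unions and intersections of members of τ.
Counterexample for (T2): {2} ∪ {3, 4, 5} = {2, 3, 4, 5} ∉ τ. Therefore τ is NOT a topology.


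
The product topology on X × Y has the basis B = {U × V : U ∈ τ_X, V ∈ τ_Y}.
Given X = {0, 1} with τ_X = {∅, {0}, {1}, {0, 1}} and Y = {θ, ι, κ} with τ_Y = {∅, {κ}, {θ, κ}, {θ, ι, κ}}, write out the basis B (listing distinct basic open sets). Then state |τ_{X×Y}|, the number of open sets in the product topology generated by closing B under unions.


Basis B = {∅ × ∅, {0} × {κ}, {1} × {κ}, {0} × {θ, κ}, {0, 1} × {κ}, {1} × {θ, κ}, {0} × {θ, ι, κ}, {1} × {θ, ι, κ}, {0, 1} × {θ, κ}, {0, 1} × {θ, ι, κ}}; |τ_{X×Y}| = 16.

Enumerate products U × V with U ∈ τ_X, V ∈ τ_Y (deduplicated):
  ∅ × ∅ = {} (∅)
  {0} × {κ} = {(0,κ)}
  {1} × {κ} = {(1,κ)}
  {0} × {θ, κ} = {(0,θ), (0,κ)}
  {0, 1} × {κ} = {(0,κ), (1,κ)}
  {1} × {θ, κ} = {(1,θ), (1,κ)}
  {0} × {θ, ι, κ} = {(0,θ), (0,ι), (0,κ)}
  {1} × {θ, ι, κ} = {(1,θ), (1,ι), (1,κ)}
  {0, 1} × {θ, κ} = {(0,θ), (0,κ), (1,θ), (1,κ)}
  {0, 1} × {θ, ι, κ} = {(0,θ), (0,ι), (0,κ), (1,θ), (1,ι), (1,κ)}
These 10 distinct sets form the basis B.
Close under arbitrary unions to get τ_{X×Y}; counting gives |τ_{X×Y}| = 16.


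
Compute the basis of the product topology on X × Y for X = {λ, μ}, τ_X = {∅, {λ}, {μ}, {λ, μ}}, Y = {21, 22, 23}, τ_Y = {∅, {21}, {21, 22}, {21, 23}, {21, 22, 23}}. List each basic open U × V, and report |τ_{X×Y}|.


Basis B = {∅ × ∅, {λ} × {21}, {μ} × {21}, {λ} × {21, 22}, {λ} × {21, 23}, {λ, μ} × {21}, {μ} × {21, 22}, {μ} × {21, 23}, {λ} × {21, 22, 23}, {μ} × {21, 22, 23}, {λ, μ} × {21, 22}, {λ, μ} × {21, 23}, {λ, μ} × {21, 22, 23}}; |τ_{X×Y}| = 25.

Enumerate products U × V with U ∈ τ_X, V ∈ τ_Y (deduplicated):
  ∅ × ∅ = {} (∅)
  {λ} × {21} = {(λ,21)}
  {μ} × {21} = {(μ,21)}
  {λ} × {21, 22} = {(λ,21), (λ,22)}
  {λ} × {21, 23} = {(λ,21), (λ,23)}
  {λ, μ} × {21} = {(λ,21), (μ,21)}
  {μ} × {21, 22} = {(μ,21), (μ,22)}
  {μ} × {21, 23} = {(μ,21), (μ,23)}
  {λ} × {21, 22, 23} = {(λ,21), (λ,22), (λ,23)}
  {μ} × {21, 22, 23} = {(μ,21), (μ,22), (μ,23)}
  {λ, μ} × {21, 22} = {(λ,21), (λ,22), (μ,21), (μ,22)}
  {λ, μ} × {21, 23} = {(λ,21), (λ,23), (μ,21), (μ,23)}
  {λ, μ} × {21, 22, 23} = {(λ,21), (λ,22), (λ,23), (μ,21), (μ,22), (μ,23)}
These 13 distinct sets form the basis B.
Close under arbitrary unions to get τ_{X×Y}; counting gives |τ_{X×Y}| = 25.


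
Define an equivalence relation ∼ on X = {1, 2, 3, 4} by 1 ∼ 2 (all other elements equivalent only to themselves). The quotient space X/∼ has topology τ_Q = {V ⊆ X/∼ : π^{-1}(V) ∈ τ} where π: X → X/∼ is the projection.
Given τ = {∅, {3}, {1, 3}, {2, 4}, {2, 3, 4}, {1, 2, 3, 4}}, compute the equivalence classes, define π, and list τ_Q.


X/∼ = {[1=2], [3], [4]}; |τ_Q| = 3.

Equivalence classes: [1=2], [3], [4].
Quotient map π: X → X/∼ sends 1 ↦ [1=2], 2 ↦ [1=2], 3 ↦ [3], 4 ↦ [4].
For each subset V ⊆ X/∼, compute π^{-1}(V) ⊆ X and check whether π^{-1}(V) ∈ τ. V is open in τ_Q iff π^{-1}(V) ∈ τ.
  V = {}: π^{-1}(V) = ∅ ∈ τ ✓.
  V = {[1=2]}: π^{-1}(V) = {1, 2} ∉ τ ✗.
  V = {[3]}: π^{-1}(V) = {3} ∈ τ ✓.
  V = {[1=2], [3]}: π^{-1}(V) = {1, 2, 3} ∉ τ ✗.
  V = {[4]}: π^{-1}(V) = {4} ∉ τ ✗.
  V = {[1=2], [4]}: π^{-1}(V) = {1, 2, 4} ∉ τ ✗.
  V = {[3], [4]}: π^{-1}(V) = {3, 4} ∉ τ ✗.
  V = {[1=2], [3], [4]}: π^{-1}(V) = {1, 2, 3, 4} ∈ τ ✓.
Open sets in the quotient: τ_Q = {{}, {[3]}, {[1=2], [3], [4]}} (3 elements).


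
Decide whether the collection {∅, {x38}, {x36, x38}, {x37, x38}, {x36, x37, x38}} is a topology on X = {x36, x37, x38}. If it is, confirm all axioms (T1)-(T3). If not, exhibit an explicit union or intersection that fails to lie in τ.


τ IS a topology on X.

Axiom (T1): ∅ ∈ τ? Yes; X ∈ τ? Yes.
Axiom (T2/T3): check pairwise unions and intersections of members of τ.
All pairwise intersections and unions checked — each lies in τ. Therefore τ satisfies (T1), (T2), (T3): it IS a topology on X.


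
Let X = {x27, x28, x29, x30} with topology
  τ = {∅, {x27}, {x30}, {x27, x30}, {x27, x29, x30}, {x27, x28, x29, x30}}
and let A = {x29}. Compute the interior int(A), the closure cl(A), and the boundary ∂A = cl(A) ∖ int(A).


int(A) = ∅, cl(A) = {x28, x29}, ∂A = {x28, x29}.

Closed sets in (X, τ) are complements of opens:
  closed(X, τ) = {∅, {x28}, {x28, x29}, {x27, x28, x29}, {x28, x29, x30}, {x27, x28, x29, x30}}.
int(A) = ⋃ {U ∈ τ : U ⊆ A}. Opens contained in A: ∅.
Taking the union of these: int(A) = ∅.
cl(A) = ⋂ {C closed : A ⊆ C}. Closed sets containing A: {x28, x29}, {x27, x28, x29}, {x28, x29, x30}, {x27, x28, x29, x30}.
Intersecting these: cl(A) = {x28, x29}.
∂A = cl(A) ∖ int(A) = {x28, x29} ∖ ∅ = {x28, x29}.


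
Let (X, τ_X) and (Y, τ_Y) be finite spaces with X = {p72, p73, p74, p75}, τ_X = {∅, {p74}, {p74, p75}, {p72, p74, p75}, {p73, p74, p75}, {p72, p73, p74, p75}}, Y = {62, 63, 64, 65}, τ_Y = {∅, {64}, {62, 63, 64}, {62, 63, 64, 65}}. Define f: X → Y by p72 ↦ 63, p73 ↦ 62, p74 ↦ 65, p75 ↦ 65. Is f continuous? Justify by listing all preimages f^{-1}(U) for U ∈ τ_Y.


f is NOT continuous.

Compute f^{-1}(U) for each U ∈ τ_Y:
  U = ∅: f^{-1}(U) = ∅ ∈ τ_X ✓.
  U = {64}: f^{-1}(U) = ∅ ∈ τ_X ✓.
  U = {62, 63, 64}: f^{-1}(U) = {p72, p73} ∉ τ_X ✗.
  U = {62, 63, 64, 65}: f^{-1}(U) = {p72, p73, p74, p75} ∈ τ_X ✓.
Found U = {62, 63, 64} with f^{-1}(U) = {p72, p73} not in τ_X. Therefore f is NOT continuous.


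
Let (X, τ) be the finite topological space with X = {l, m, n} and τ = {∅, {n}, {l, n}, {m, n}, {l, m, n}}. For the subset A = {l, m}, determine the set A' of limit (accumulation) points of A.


A' = ∅

For each x ∈ X, list the open sets U ∈ τ with x ∈ U, then check whether U ∩ (A ∖ {x}) ≠ ∅ for every such U.
  x = l: open {l, n} ∋ x has {l, n} ∩ (A ∖ {l}) = ∅, so x is NOT a limit point.
  x = m: open {m, n} ∋ x has {m, n} ∩ (A ∖ {m}) = ∅, so x is NOT a limit point.
  x = n: open {n} ∋ x has {n} ∩ (A ∖ {n}) = ∅, so x is NOT a limit point.
Collecting: A' = ∅.


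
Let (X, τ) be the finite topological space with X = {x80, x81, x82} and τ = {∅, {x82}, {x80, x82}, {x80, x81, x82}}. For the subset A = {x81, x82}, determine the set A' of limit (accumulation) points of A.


A' = {x80, x81}

For each x ∈ X, list the open sets U ∈ τ with x ∈ U, then check whether U ∩ (A ∖ {x}) ≠ ∅ for every such U.
  x = x80: opens ∋ x are {x80, x82}, {x80, x81, x82}; each meets A ∖ {x80}, so x IS a limit point.
  x = x81: opens ∋ x are {x80, x81, x82}; each meets A ∖ {x81}, so x IS a limit point.
  x = x82: open {x82} ∋ x has {x82} ∩ (A ∖ {x82}) = ∅, so x is NOT a limit point.
Collecting: A' = {x80, x81}.


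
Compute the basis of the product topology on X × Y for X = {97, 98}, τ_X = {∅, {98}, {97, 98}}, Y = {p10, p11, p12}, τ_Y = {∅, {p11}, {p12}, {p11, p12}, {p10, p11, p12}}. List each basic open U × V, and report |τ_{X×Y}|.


Basis B = {∅ × ∅, {98} × {p11}, {98} × {p12}, {97, 98} × {p11}, {97, 98} × {p12}, {98} × {p11, p12}, {98} × {p10, p11, p12}, {97, 98} × {p11, p12}, {97, 98} × {p10, p11, p12}}; |τ_{X×Y}| = 14.

Enumerate products U × V with U ∈ τ_X, V ∈ τ_Y (deduplicated):
  ∅ × ∅ = {} (∅)
  {98} × {p11} = {(98,p11)}
  {98} × {p12} = {(98,p12)}
  {97, 98} × {p11} = {(97,p11), (98,p11)}
  {97, 98} × {p12} = {(97,p12), (98,p12)}
  {98} × {p11, p12} = {(98,p11), (98,p12)}
  {98} × {p10, p11, p12} = {(98,p10), (98,p11), (98,p12)}
  {97, 98} × {p11, p12} = {(97,p11), (97,p12), (98,p11), (98,p12)}
  {97, 98} × {p10, p11, p12} = {(97,p10), (97,p11), (97,p12), (98,p10), (98,p11), (98,p12)}
These 9 distinct sets form the basis B.
Close under arbitrary unions to get τ_{X×Y}; counting gives |τ_{X×Y}| = 14.


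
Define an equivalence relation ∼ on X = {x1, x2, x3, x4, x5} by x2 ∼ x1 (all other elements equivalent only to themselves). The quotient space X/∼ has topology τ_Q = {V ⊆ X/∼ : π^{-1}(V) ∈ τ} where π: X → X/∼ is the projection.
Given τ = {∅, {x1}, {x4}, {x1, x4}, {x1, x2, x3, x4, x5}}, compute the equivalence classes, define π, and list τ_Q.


X/∼ = {[x1=x2], [x3], [x4], [x5]}; |τ_Q| = 3.

Equivalence classes: [x1=x2], [x3], [x4], [x5].
Quotient map π: X → X/∼ sends x1 ↦ [x1=x2], x2 ↦ [x1=x2], x3 ↦ [x3], x4 ↦ [x4], x5 ↦ [x5].
For each subset V ⊆ X/∼, compute π^{-1}(V) ⊆ X and check whether π^{-1}(V) ∈ τ. V is open in τ_Q iff π^{-1}(V) ∈ τ.
  V = {}: π^{-1}(V) = ∅ ∈ τ ✓.
  V = {[x1=x2]}: π^{-1}(V) = {x1, x2} ∉ τ ✗.
  V = {[x3]}: π^{-1}(V) = {x3} ∉ τ ✗.
  V = {[x1=x2], [x3]}: π^{-1}(V) = {x1, x2, x3} ∉ τ ✗.
  V = {[x4]}: π^{-1}(V) = {x4} ∈ τ ✓.
  V = {[x1=x2], [x4]}: π^{-1}(V) = {x1, x2, x4} ∉ τ ✗.
  V = {[x3], [x4]}: π^{-1}(V) = {x3, x4} ∉ τ ✗.
  V = {[x1=x2], [x3], [x4]}: π^{-1}(V) = {x1, x2, x3, x4} ∉ τ ✗.
  V = {[x5]}: π^{-1}(V) = {x5} ∉ τ ✗.
  V = {[x1=x2], [x5]}: π^{-1}(V) = {x1, x2, x5} ∉ τ ✗.
  V = {[x3], [x5]}: π^{-1}(V) = {x3, x5} ∉ τ ✗.
  V = {[x1=x2], [x3], [x5]}: π^{-1}(V) = {x1, x2, x3, x5} ∉ τ ✗.
  V = {[x4], [x5]}: π^{-1}(V) = {x4, x5} ∉ τ ✗.
  V = {[x1=x2], [x4], [x5]}: π^{-1}(V) = {x1, x2, x4, x5} ∉ τ ✗.
  V = {[x3], [x4], [x5]}: π^{-1}(V) = {x3, x4, x5} ∉ τ ✗.
  V = {[x1=x2], [x3], [x4], [x5]}: π^{-1}(V) = {x1, x2, x3, x4, x5} ∈ τ ✓.
Open sets in the quotient: τ_Q = {{}, {[x4]}, {[x1=x2], [x3], [x4], [x5]}} (3 elements).


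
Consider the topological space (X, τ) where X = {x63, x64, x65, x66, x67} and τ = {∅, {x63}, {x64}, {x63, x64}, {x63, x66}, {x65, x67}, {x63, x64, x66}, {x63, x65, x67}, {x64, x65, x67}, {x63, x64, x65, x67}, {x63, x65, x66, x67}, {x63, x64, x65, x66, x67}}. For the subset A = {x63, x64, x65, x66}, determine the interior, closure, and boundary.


int(A) = {x63, x64, x66}, cl(A) = {x63, x64, x65, x66, x67}, ∂A = {x65, x67}.

Closed sets in (X, τ) are complements of opens:
  closed(X, τ) = {∅, {x64}, {x66}, {x63, x66}, {x64, x66}, {x65, x67}, {x63, x64, x66}, {x64, x65, x67}, {x65, x66, x67}, {x63, x65, x66, x67}, {x64, x65, x66, x67}, {x63, x64, x65, x66, x67}}.
int(A) = ⋃ {U ∈ τ : U ⊆ A}. Opens contained in A: ∅, {x63}, {x64}, {x63, x64}, {x63, x66}, {x63, x64, x66}.
Taking the union of these: int(A) = {x63, x64, x66}.
cl(A) = ⋂ {C closed : A ⊆ C}. Closed sets containing A: {x63, x64, x65, x66, x67}.
Intersecting these: cl(A) = {x63, x64, x65, x66, x67}.
∂A = cl(A) ∖ int(A) = {x63, x64, x65, x66, x67} ∖ {x63, x64, x66} = {x65, x67}.


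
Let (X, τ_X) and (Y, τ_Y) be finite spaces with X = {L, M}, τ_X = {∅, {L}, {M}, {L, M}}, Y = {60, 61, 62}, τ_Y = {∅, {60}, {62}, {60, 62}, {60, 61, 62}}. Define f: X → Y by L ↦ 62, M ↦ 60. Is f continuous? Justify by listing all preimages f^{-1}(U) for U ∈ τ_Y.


f IS continuous.

Compute f^{-1}(U) for each U ∈ τ_Y:
  U = ∅: f^{-1}(U) = ∅ ∈ τ_X ✓.
  U = {60}: f^{-1}(U) = {M} ∈ τ_X ✓.
  U = {62}: f^{-1}(U) = {L} ∈ τ_X ✓.
  U = {60, 62}: f^{-1}(U) = {L, M} ∈ τ_X ✓.
  U = {60, 61, 62}: f^{-1}(U) = {L, M} ∈ τ_X ✓.
Every preimage lies in τ_X, so f IS continuous.


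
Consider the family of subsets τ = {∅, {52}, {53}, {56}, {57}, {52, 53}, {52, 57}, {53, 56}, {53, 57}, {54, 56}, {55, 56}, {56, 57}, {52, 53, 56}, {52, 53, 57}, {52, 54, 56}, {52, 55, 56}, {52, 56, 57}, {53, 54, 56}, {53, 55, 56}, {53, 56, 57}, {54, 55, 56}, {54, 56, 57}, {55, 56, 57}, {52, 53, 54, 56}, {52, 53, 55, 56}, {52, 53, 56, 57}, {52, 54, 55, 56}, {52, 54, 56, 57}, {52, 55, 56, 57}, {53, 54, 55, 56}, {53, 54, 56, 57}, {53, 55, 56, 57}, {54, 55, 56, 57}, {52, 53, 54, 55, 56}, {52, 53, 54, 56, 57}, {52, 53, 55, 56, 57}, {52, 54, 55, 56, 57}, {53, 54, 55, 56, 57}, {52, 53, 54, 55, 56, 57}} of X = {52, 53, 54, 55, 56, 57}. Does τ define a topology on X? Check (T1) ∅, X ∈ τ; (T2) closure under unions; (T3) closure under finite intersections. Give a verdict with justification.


τ is NOT a topology on X.

Axiom (T1): ∅ ∈ τ? Yes; X ∈ τ? Yes.
Axiom (T2/T3): check pairwise unions and intersections of members of τ.
Counterexample for (T2): {52} ∪ {56} = {52, 56} ∉ τ. Therefore τ is NOT a topology.


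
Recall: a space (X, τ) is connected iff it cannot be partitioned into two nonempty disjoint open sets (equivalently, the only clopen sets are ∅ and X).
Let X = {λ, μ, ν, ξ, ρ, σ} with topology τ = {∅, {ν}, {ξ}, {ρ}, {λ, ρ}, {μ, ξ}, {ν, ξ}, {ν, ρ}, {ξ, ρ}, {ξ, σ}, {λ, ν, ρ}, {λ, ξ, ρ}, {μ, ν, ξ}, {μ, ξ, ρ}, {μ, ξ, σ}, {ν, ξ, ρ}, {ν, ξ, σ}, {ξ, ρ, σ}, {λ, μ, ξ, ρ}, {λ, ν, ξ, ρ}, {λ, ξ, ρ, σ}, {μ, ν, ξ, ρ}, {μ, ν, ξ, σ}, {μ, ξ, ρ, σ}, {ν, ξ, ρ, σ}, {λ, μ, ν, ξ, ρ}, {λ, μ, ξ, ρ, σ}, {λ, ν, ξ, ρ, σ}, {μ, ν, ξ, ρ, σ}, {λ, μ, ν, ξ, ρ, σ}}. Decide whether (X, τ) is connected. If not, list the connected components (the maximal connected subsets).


(X, τ) is disconnected; components = [{ν}, {λ, ρ}, {μ, ξ, σ}].

Find clopen sets (U ∈ τ with X ∖ U ∈ τ):
  U = ∅, X ∖ U = {λ, μ, ν, ξ, ρ, σ} — both open, so U is clopen.
  U = {ν}, X ∖ U = {λ, μ, ξ, ρ, σ} — both open, so U is clopen.
  U = {λ, ρ}, X ∖ U = {μ, ν, ξ, σ} — both open, so U is clopen.
  U = {λ, ν, ρ}, X ∖ U = {μ, ξ, σ} — both open, so U is clopen.
  U = {μ, ξ, σ}, X ∖ U = {λ, ν, ρ} — both open, so U is clopen.
  U = {μ, ν, ξ, σ}, X ∖ U = {λ, ρ} — both open, so U is clopen.
  U = {λ, μ, ξ, ρ, σ}, X ∖ U = {ν} — both open, so U is clopen.
  U = {λ, μ, ν, ξ, ρ, σ}, X ∖ U = ∅ — both open, so U is clopen.
Nontrivial clopen(s) exist: e.g. {λ, ν, ρ}. So (X, τ) is disconnected.
Compute connected components by grouping points that agree on all clopens:
  component: {ν}
  component: {λ, ρ}
  component: {μ, ξ, σ}


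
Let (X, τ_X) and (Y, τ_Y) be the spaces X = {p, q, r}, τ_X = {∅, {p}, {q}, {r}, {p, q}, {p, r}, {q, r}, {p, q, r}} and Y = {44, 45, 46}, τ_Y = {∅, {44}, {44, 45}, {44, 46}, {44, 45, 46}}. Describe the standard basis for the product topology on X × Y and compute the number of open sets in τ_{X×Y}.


Basis B = {∅ × ∅, {p} × {44}, {q} × {44}, {r} × {44}, {p} × {44, 45}, {p} × {44, 46}, {p, q} × {44}, {p, r} × {44}, {q} × {44, 45}, {q} × {44, 46}, {q, r} × {44}, {r} × {44, 45}, {r} × {44, 46}, {p} × {44, 45, 46}, {p, q, r} × {44}, {q} × {44, 45, 46}, {r} × {44, 45, 46}, {p, q} × {44, 45}, {p, r} × {44, 45}, {p, q} × {44, 46}, {p, r} × {44, 46}, {q, r} × {44, 45}, {q, r} × {44, 46}, {p, q} × {44, 45, 46}, {p, r} × {44, 45, 46}, {p, q, r} × {44, 45}, {p, q, r} × {44, 46}, {q, r} × {44, 45, 46}, {p, q, r} × {44, 45, 46}}; |τ_{X×Y}| = 125.

Enumerate products U × V with U ∈ τ_X, V ∈ τ_Y (deduplicated):
  ∅ × ∅ = {} (∅)
  {p} × {44} = {(p,44)}
  {q} × {44} = {(q,44)}
  {r} × {44} = {(r,44)}
  {p} × {44, 45} = {(p,44), (p,45)}
  {p} × {44, 46} = {(p,44), (p,46)}
  {p, q} × {44} = {(p,44), (q,44)}
  {p, r} × {44} = {(p,44), (r,44)}
  {q} × {44, 45} = {(q,44), (q,45)}
  {q} × {44, 46} = {(q,44), (q,46)}
  {q, r} × {44} = {(q,44), (r,44)}
  {r} × {44, 45} = {(r,44), (r,45)}
  {r} × {44, 46} = {(r,44), (r,46)}
  {p} × {44, 45, 46} = {(p,44), (p,45), (p,46)}
  {p, q, r} × {44} = {(p,44), (q,44), (r,44)}
  {q} × {44, 45, 46} = {(q,44), (q,45), (q,46)}
  {r} × {44, 45, 46} = {(r,44), (r,45), (r,46)}
  {p, q} × {44, 45} = {(p,44), (p,45), (q,44), (q,45)}
  {p, r} × {44, 45} = {(p,44), (p,45), (r,44), (r,45)}
  {p, q} × {44, 46} = {(p,44), (p,46), (q,44), (q,46)}
  {p, r} × {44, 46} = {(p,44), (p,46), (r,44), (r,46)}
  {q, r} × {44, 45} = {(q,44), (q,45), (r,44), (r,45)}
  {q, r} × {44, 46} = {(q,44), (q,46), (r,44), (r,46)}
  {p, q} × {44, 45, 46} = {(p,44), (p,45), (p,46), (q,44), (q,45), (q,46)}
  {p, r} × {44, 45, 46} = {(p,44), (p,45), (p,46), (r,44), (r,45), (r,46)}
  {p, q, r} × {44, 45} = {(p,44), (p,45), (q,44), (q,45), (r,44), (r,45)}
  {p, q, r} × {44, 46} = {(p,44), (p,46), (q,44), (q,46), (r,44), (r,46)}
  {q, r} × {44, 45, 46} = {(q,44), (q,45), (q,46), (r,44), (r,45), (r,46)}
  {p, q, r} × {44, 45, 46} = {(p,44), (p,45), (p,46), (q,44), (q,45), (q,46), (r,44), (r,45), (r,46)}
These 29 distinct sets form the basis B.
Close under arbitrary unions to get τ_{X×Y}; counting gives |τ_{X×Y}| = 125.


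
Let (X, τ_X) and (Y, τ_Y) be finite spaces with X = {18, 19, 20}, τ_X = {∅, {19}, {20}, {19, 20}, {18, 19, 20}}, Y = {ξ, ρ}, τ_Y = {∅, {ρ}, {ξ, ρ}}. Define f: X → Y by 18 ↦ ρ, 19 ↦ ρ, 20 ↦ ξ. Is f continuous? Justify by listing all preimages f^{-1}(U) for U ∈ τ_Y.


f is NOT continuous.

Compute f^{-1}(U) for each U ∈ τ_Y:
  U = ∅: f^{-1}(U) = ∅ ∈ τ_X ✓.
  U = {ρ}: f^{-1}(U) = {18, 19} ∉ τ_X ✗.
  U = {ξ, ρ}: f^{-1}(U) = {18, 19, 20} ∈ τ_X ✓.
Found U = {ρ} with f^{-1}(U) = {18, 19} not in τ_X. Therefore f is NOT continuous.


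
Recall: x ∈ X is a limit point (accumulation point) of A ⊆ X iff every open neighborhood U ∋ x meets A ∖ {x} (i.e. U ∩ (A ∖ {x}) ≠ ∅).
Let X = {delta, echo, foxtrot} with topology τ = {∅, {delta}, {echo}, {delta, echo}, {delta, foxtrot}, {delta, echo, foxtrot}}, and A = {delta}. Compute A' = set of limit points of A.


A' = {foxtrot}

For each x ∈ X, list the open sets U ∈ τ with x ∈ U, then check whether U ∩ (A ∖ {x}) ≠ ∅ for every such U.
  x = delta: open {delta} ∋ x has {delta} ∩ (A ∖ {delta}) = ∅, so x is NOT a limit point.
  x = echo: open {echo} ∋ x has {echo} ∩ (A ∖ {echo}) = ∅, so x is NOT a limit point.
  x = foxtrot: opens ∋ x are {delta, foxtrot}, {delta, echo, foxtrot}; each meets A ∖ {foxtrot}, so x IS a limit point.
Collecting: A' = {foxtrot}.


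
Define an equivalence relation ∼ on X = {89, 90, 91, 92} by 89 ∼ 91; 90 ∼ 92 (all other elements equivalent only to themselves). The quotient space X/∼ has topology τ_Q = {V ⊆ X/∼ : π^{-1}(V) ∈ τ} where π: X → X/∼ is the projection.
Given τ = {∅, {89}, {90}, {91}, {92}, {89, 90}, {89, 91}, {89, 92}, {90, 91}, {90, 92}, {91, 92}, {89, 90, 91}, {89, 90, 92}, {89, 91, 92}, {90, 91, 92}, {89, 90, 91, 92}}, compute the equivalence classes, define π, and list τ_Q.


X/∼ = {[89=91], [90=92]}; |τ_Q| = 4.

Equivalence classes: [89=91], [90=92].
Quotient map π: X → X/∼ sends 89 ↦ [89=91], 90 ↦ [90=92], 91 ↦ [89=91], 92 ↦ [90=92].
For each subset V ⊆ X/∼, compute π^{-1}(V) ⊆ X and check whether π^{-1}(V) ∈ τ. V is open in τ_Q iff π^{-1}(V) ∈ τ.
  V = {}: π^{-1}(V) = ∅ ∈ τ ✓.
  V = {[89=91]}: π^{-1}(V) = {89, 91} ∈ τ ✓.
  V = {[90=92]}: π^{-1}(V) = {90, 92} ∈ τ ✓.
  V = {[89=91], [90=92]}: π^{-1}(V) = {89, 90, 91, 92} ∈ τ ✓.
Open sets in the quotient: τ_Q = {{}, {[89=91]}, {[90=92]}, {[89=91], [90=92]}} (4 elements).


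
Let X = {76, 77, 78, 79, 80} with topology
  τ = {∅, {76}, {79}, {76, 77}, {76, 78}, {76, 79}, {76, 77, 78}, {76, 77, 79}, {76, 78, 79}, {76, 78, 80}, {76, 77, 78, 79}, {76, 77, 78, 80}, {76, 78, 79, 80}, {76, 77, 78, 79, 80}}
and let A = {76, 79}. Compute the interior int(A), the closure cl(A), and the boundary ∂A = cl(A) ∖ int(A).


int(A) = {76, 79}, cl(A) = {76, 77, 78, 79, 80}, ∂A = {77, 78, 80}.

Closed sets in (X, τ) are complements of opens:
  closed(X, τ) = {∅, {77}, {79}, {80}, {77, 79}, {77, 80}, {78, 80}, {79, 80}, {77, 78, 80}, {77, 79, 80}, {78, 79, 80}, {76, 77, 78, 80}, {77, 78, 79, 80}, {76, 77, 78, 79, 80}}.
int(A) = ⋃ {U ∈ τ : U ⊆ A}. Opens contained in A: ∅, {76}, {79}, {76, 79}.
Taking the union of these: int(A) = {76, 79}.
cl(A) = ⋂ {C closed : A ⊆ C}. Closed sets containing A: {76, 77, 78, 79, 80}.
Intersecting these: cl(A) = {76, 77, 78, 79, 80}.
∂A = cl(A) ∖ int(A) = {76, 77, 78, 79, 80} ∖ {76, 79} = {77, 78, 80}.


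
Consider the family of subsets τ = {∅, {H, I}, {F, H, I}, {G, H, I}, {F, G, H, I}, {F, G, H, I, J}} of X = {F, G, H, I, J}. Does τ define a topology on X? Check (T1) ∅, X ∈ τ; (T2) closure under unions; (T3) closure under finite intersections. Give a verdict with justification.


τ IS a topology on X.

Axiom (T1): ∅ ∈ τ? Yes; X ∈ τ? Yes.
Axiom (T2/T3): check pairwise unions and intersections of members of τ.
All pairwise intersections and unions checked — each lies in τ. Therefore τ satisfies (T1), (T2), (T3): it IS a topology on X.


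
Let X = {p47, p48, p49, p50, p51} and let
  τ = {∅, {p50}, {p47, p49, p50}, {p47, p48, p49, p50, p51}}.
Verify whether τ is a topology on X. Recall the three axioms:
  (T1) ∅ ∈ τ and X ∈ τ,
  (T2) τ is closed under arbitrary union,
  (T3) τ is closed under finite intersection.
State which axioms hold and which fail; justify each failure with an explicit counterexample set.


τ IS a topology on X.

Axiom (T1): ∅ ∈ τ? Yes; X ∈ τ? Yes.
Axiom (T2/T3): check pairwise unions and intersections of members of τ.
All pairwise intersections and unions checked — each lies in τ. Therefore τ satisfies (T1), (T2), (T3): it IS a topology on X.


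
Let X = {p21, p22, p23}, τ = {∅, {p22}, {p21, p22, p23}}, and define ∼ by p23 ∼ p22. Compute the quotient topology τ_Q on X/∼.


X/∼ = {[p21], [p22=p23]}; |τ_Q| = 2.

Equivalence classes: [p21], [p22=p23].
Quotient map π: X → X/∼ sends p21 ↦ [p21], p22 ↦ [p22=p23], p23 ↦ [p22=p23].
For each subset V ⊆ X/∼, compute π^{-1}(V) ⊆ X and check whether π^{-1}(V) ∈ τ. V is open in τ_Q iff π^{-1}(V) ∈ τ.
  V = {}: π^{-1}(V) = ∅ ∈ τ ✓.
  V = {[p21]}: π^{-1}(V) = {p21} ∉ τ ✗.
  V = {[p22=p23]}: π^{-1}(V) = {p22, p23} ∉ τ ✗.
  V = {[p21], [p22=p23]}: π^{-1}(V) = {p21, p22, p23} ∈ τ ✓.
Open sets in the quotient: τ_Q = {{}, {[p21], [p22=p23]}} (2 elements).


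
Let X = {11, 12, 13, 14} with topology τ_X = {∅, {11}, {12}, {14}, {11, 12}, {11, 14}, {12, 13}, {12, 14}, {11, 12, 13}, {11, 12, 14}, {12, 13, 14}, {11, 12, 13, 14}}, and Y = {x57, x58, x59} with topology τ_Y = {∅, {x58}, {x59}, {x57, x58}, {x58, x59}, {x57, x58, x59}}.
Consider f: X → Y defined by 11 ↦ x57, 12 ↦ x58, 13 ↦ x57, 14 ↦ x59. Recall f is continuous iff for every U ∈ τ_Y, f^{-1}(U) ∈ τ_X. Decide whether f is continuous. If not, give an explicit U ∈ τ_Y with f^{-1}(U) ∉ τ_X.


f IS continuous.

Compute f^{-1}(U) for each U ∈ τ_Y:
  U = ∅: f^{-1}(U) = ∅ ∈ τ_X ✓.
  U = {x58}: f^{-1}(U) = {12} ∈ τ_X ✓.
  U = {x59}: f^{-1}(U) = {14} ∈ τ_X ✓.
  U = {x57, x58}: f^{-1}(U) = {11, 12, 13} ∈ τ_X ✓.
  U = {x58, x59}: f^{-1}(U) = {12, 14} ∈ τ_X ✓.
  U = {x57, x58, x59}: f^{-1}(U) = {11, 12, 13, 14} ∈ τ_X ✓.
Every preimage lies in τ_X, so f IS continuous.


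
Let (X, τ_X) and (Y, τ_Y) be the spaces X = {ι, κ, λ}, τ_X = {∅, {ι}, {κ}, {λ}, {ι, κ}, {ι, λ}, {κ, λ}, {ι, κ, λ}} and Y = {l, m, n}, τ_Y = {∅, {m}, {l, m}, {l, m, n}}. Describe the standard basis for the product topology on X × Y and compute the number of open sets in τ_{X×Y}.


Basis B = {∅ × ∅, {ι} × {m}, {κ} × {m}, {λ} × {m}, {ι} × {l, m}, {ι, κ} × {m}, {ι, λ} × {m}, {κ} × {l, m}, {κ, λ} × {m}, {λ} × {l, m}, {ι} × {l, m, n}, {ι, κ, λ} × {m}, {κ} × {l, m, n}, {λ} × {l, m, n}, {ι, κ} × {l, m}, {ι, λ} × {l, m}, {κ, λ} × {l, m}, {ι, κ} × {l, m, n}, {ι, λ} × {l, m, n}, {ι, κ, λ} × {l, m}, {κ, λ} × {l, m, n}, {ι, κ, λ} × {l, m, n}}; |τ_{X×Y}| = 64.

Enumerate products U × V with U ∈ τ_X, V ∈ τ_Y (deduplicated):
  ∅ × ∅ = {} (∅)
  {ι} × {m} = {(ι,m)}
  {κ} × {m} = {(κ,m)}
  {λ} × {m} = {(λ,m)}
  {ι} × {l, m} = {(ι,l), (ι,m)}
  {ι, κ} × {m} = {(ι,m), (κ,m)}
  {ι, λ} × {m} = {(ι,m), (λ,m)}
  {κ} × {l, m} = {(κ,l), (κ,m)}
  {κ, λ} × {m} = {(κ,m), (λ,m)}
  {λ} × {l, m} = {(λ,l), (λ,m)}
  {ι} × {l, m, n} = {(ι,l), (ι,m), (ι,n)}
  {ι, κ, λ} × {m} = {(ι,m), (κ,m), (λ,m)}
  {κ} × {l, m, n} = {(κ,l), (κ,m), (κ,n)}
  {λ} × {l, m, n} = {(λ,l), (λ,m), (λ,n)}
  {ι, κ} × {l, m} = {(ι,l), (ι,m), (κ,l), (κ,m)}
  {ι, λ} × {l, m} = {(ι,l), (ι,m), (λ,l), (λ,m)}
  {κ, λ} × {l, m} = {(κ,l), (κ,m), (λ,l), (λ,m)}
  {ι, κ} × {l, m, n} = {(ι,l), (ι,m), (ι,n), (κ,l), (κ,m), (κ,n)}
  {ι, λ} × {l, m, n} = {(ι,l), (ι,m), (ι,n), (λ,l), (λ,m), (λ,n)}
  {ι, κ, λ} × {l, m} = {(ι,l), (ι,m), (κ,l), (κ,m), (λ,l), (λ,m)}
  {κ, λ} × {l, m, n} = {(κ,l), (κ,m), (κ,n), (λ,l), (λ,m), (λ,n)}
  {ι, κ, λ} × {l, m, n} = {(ι,l), (ι,m), (ι,n), (κ,l), (κ,m), (κ,n), (λ,l), (λ,m), (λ,n)}
These 22 distinct sets form the basis B.
Close under arbitrary unions to get τ_{X×Y}; counting gives |τ_{X×Y}| = 64.


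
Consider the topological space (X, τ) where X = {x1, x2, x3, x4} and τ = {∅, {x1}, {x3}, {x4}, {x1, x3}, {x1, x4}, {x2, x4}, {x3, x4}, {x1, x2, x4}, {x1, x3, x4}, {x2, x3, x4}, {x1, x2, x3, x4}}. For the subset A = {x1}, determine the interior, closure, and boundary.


int(A) = {x1}, cl(A) = {x1}, ∂A = ∅.

Closed sets in (X, τ) are complements of opens:
  closed(X, τ) = {∅, {x1}, {x2}, {x3}, {x1, x2}, {x1, x3}, {x2, x3}, {x2, x4}, {x1, x2, x3}, {x1, x2, x4}, {x2, x3, x4}, {x1, x2, x3, x4}}.
int(A) = ⋃ {U ∈ τ : U ⊆ A}. Opens contained in A: ∅, {x1}.
Taking the union of these: int(A) = {x1}.
cl(A) = ⋂ {C closed : A ⊆ C}. Closed sets containing A: {x1}, {x1, x2}, {x1, x3}, {x1, x2, x3}, {x1, x2, x4}, {x1, x2, x3, x4}.
Intersecting these: cl(A) = {x1}.
∂A = cl(A) ∖ int(A) = {x1} ∖ {x1} = ∅.


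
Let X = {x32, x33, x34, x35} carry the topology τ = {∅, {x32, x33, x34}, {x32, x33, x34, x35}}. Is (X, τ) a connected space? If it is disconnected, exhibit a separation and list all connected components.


(X, τ) is connected.

Find clopen sets (U ∈ τ with X ∖ U ∈ τ):
  U = ∅, X ∖ U = {x32, x33, x34, x35} — both open, so U is clopen.
  U = {x32, x33, x34, x35}, X ∖ U = ∅ — both open, so U is clopen.
Only trivial clopens (∅ and X) exist, so (X, τ) is connected.
Compute connected components by grouping points that agree on all clopens:
  component: {x32, x33, x34, x35}


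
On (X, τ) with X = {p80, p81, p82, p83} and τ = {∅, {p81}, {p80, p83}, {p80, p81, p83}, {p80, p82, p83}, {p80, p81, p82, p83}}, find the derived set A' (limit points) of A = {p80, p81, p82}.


A' = {p82, p83}

For each x ∈ X, list the open sets U ∈ τ with x ∈ U, then check whether U ∩ (A ∖ {x}) ≠ ∅ for every such U.
  x = p80: open {p80, p83} ∋ x has {p80, p83} ∩ (A ∖ {p80}) = ∅, so x is NOT a limit point.
  x = p81: open {p81} ∋ x has {p81} ∩ (A ∖ {p81}) = ∅, so x is NOT a limit point.
  x = p82: opens ∋ x are {p80, p82, p83}, {p80, p81, p82, p83}; each meets A ∖ {p82}, so x IS a limit point.
  x = p83: opens ∋ x are {p80, p83}, {p80, p81, p83}, {p80, p82, p83}, {p80, p81, p82, p83}; each meets A ∖ {p83}, so x IS a limit point.
Collecting: A' = {p82, p83}.


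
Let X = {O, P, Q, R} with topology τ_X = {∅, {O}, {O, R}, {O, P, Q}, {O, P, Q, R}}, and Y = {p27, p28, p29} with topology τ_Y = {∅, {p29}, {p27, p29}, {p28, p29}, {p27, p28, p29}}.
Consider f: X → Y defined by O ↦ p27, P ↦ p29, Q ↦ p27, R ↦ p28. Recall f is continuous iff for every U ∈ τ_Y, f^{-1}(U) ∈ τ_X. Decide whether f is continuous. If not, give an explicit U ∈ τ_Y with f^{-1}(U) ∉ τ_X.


f is NOT continuous.

Compute f^{-1}(U) for each U ∈ τ_Y:
  U = ∅: f^{-1}(U) = ∅ ∈ τ_X ✓.
  U = {p29}: f^{-1}(U) = {P} ∉ τ_X ✗.
  U = {p27, p29}: f^{-1}(U) = {O, P, Q} ∈ τ_X ✓.
  U = {p28, p29}: f^{-1}(U) = {P, R} ∉ τ_X ✗.
  U = {p27, p28, p29}: f^{-1}(U) = {O, P, Q, R} ∈ τ_X ✓.
Found U = {p29} with f^{-1}(U) = {P} not in τ_X. Therefore f is NOT continuous.


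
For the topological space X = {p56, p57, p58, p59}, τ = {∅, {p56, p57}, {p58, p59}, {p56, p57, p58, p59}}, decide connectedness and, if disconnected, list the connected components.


(X, τ) is disconnected; components = [{p56, p57}, {p58, p59}].

Find clopen sets (U ∈ τ with X ∖ U ∈ τ):
  U = ∅, X ∖ U = {p56, p57, p58, p59} — both open, so U is clopen.
  U = {p56, p57}, X ∖ U = {p58, p59} — both open, so U is clopen.
  U = {p58, p59}, X ∖ U = {p56, p57} — both open, so U is clopen.
  U = {p56, p57, p58, p59}, X ∖ U = ∅ — both open, so U is clopen.
Nontrivial clopen(s) exist: e.g. {p58, p59}. So (X, τ) is disconnected.
Compute connected components by grouping points that agree on all clopens:
  component: {p56, p57}
  component: {p58, p59}


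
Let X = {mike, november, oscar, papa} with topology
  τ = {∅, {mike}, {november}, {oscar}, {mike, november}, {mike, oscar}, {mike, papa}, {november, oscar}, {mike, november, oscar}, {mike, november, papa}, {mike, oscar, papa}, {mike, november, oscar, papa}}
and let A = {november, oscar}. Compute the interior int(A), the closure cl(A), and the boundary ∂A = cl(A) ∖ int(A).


int(A) = {november, oscar}, cl(A) = {november, oscar}, ∂A = ∅.

Closed sets in (X, τ) are complements of opens:
  closed(X, τ) = {∅, {november}, {oscar}, {papa}, {mike, papa}, {november, oscar}, {november, papa}, {oscar, papa}, {mike, november, papa}, {mike, oscar, papa}, {november, oscar, papa}, {mike, november, oscar, papa}}.
int(A) = ⋃ {U ∈ τ : U ⊆ A}. Opens contained in A: ∅, {november}, {oscar}, {november, oscar}.
Taking the union of these: int(A) = {november, oscar}.
cl(A) = ⋂ {C closed : A ⊆ C}. Closed sets containing A: {november, oscar}, {november, oscar, papa}, {mike, november, oscar, papa}.
Intersecting these: cl(A) = {november, oscar}.
∂A = cl(A) ∖ int(A) = {november, oscar} ∖ {november, oscar} = ∅.


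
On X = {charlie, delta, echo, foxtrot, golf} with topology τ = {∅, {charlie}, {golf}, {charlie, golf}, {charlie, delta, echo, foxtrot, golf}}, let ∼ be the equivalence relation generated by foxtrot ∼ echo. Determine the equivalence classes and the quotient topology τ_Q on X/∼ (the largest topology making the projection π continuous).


X/∼ = {[charlie], [delta], [echo=foxtrot], [golf]}; |τ_Q| = 5.

Equivalence classes: [charlie], [delta], [echo=foxtrot], [golf].
Quotient map π: X → X/∼ sends charlie ↦ [charlie], delta ↦ [delta], echo ↦ [echo=foxtrot], foxtrot ↦ [echo=foxtrot], golf ↦ [golf].
For each subset V ⊆ X/∼, compute π^{-1}(V) ⊆ X and check whether π^{-1}(V) ∈ τ. V is open in τ_Q iff π^{-1}(V) ∈ τ.
  V = {}: π^{-1}(V) = ∅ ∈ τ ✓.
  V = {[charlie]}: π^{-1}(V) = {charlie} ∈ τ ✓.
  V = {[delta]}: π^{-1}(V) = {delta} ∉ τ ✗.
  V = {[charlie], [delta]}: π^{-1}(V) = {charlie, delta} ∉ τ ✗.
  V = {[echo=foxtrot]}: π^{-1}(V) = {echo, foxtrot} ∉ τ ✗.
  V = {[charlie], [echo=foxtrot]}: π^{-1}(V) = {charlie, echo, foxtrot} ∉ τ ✗.
  V = {[delta], [echo=foxtrot]}: π^{-1}(V) = {delta, echo, foxtrot} ∉ τ ✗.
  V = {[charlie], [delta], [echo=foxtrot]}: π^{-1}(V) = {charlie, delta, echo, foxtrot} ∉ τ ✗.
  V = {[golf]}: π^{-1}(V) = {golf} ∈ τ ✓.
  V = {[charlie], [golf]}: π^{-1}(V) = {charlie, golf} ∈ τ ✓.
  V = {[delta], [golf]}: π^{-1}(V) = {delta, golf} ∉ τ ✗.
  V = {[charlie], [delta], [golf]}: π^{-1}(V) = {charlie, delta, golf} ∉ τ ✗.
  V = {[echo=foxtrot], [golf]}: π^{-1}(V) = {echo, foxtrot, golf} ∉ τ ✗.
  V = {[charlie], [echo=foxtrot], [golf]}: π^{-1}(V) = {charlie, echo, foxtrot, golf} ∉ τ ✗.
  V = {[delta], [echo=foxtrot], [golf]}: π^{-1}(V) = {delta, echo, foxtrot, golf} ∉ τ ✗.
  V = {[charlie], [delta], [echo=foxtrot], [golf]}: π^{-1}(V) = {charlie, delta, echo, foxtrot, golf} ∈ τ ✓.
Open sets in the quotient: τ_Q = {{}, {[charlie]}, {[golf]}, {[charlie], [golf]}, {[charlie], [delta], [echo=foxtrot], [golf]}} (5 elements).


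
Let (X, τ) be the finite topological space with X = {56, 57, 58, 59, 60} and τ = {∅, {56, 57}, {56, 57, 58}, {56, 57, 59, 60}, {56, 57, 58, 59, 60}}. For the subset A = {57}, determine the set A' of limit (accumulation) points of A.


A' = {56, 58, 59, 60}

For each x ∈ X, list the open sets U ∈ τ with x ∈ U, then check whether U ∩ (A ∖ {x}) ≠ ∅ for every such U.
  x = 56: opens ∋ x are {56, 57}, {56, 57, 58}, {56, 57, 59, 60}, {56, 57, 58, 59, 60}; each meets A ∖ {56}, so x IS a limit point.
  x = 57: open {56, 57} ∋ x has {56, 57} ∩ (A ∖ {57}) = ∅, so x is NOT a limit point.
  x = 58: opens ∋ x are {56, 57, 58}, {56, 57, 58, 59, 60}; each meets A ∖ {58}, so x IS a limit point.
  x = 59: opens ∋ x are {56, 57, 59, 60}, {56, 57, 58, 59, 60}; each meets A ∖ {59}, so x IS a limit point.
  x = 60: opens ∋ x are {56, 57, 59, 60}, {56, 57, 58, 59, 60}; each meets A ∖ {60}, so x IS a limit point.
Collecting: A' = {56, 58, 59, 60}.


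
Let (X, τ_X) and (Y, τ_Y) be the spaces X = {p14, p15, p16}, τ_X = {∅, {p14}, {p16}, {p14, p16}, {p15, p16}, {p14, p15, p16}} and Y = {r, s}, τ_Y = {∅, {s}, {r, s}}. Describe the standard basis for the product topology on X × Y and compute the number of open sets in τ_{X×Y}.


Basis B = {∅ × ∅, {p14} × {s}, {p16} × {s}, {p14} × {r, s}, {p14, p16} × {s}, {p15, p16} × {s}, {p16} × {r, s}, {p14, p15, p16} × {s}, {p14, p16} × {r, s}, {p15, p16} × {r, s}, {p14, p15, p16} × {r, s}}; |τ_{X×Y}| = 18.

Enumerate products U × V with U ∈ τ_X, V ∈ τ_Y (deduplicated):
  ∅ × ∅ = {} (∅)
  {p14} × {s} = {(p14,s)}
  {p16} × {s} = {(p16,s)}
  {p14} × {r, s} = {(p14,r), (p14,s)}
  {p14, p16} × {s} = {(p14,s), (p16,s)}
  {p15, p16} × {s} = {(p15,s), (p16,s)}
  {p16} × {r, s} = {(p16,r), (p16,s)}
  {p14, p15, p16} × {s} = {(p14,s), (p15,s), (p16,s)}
  {p14, p16} × {r, s} = {(p14,r), (p14,s), (p16,r), (p16,s)}
  {p15, p16} × {r, s} = {(p15,r), (p15,s), (p16,r), (p16,s)}
  {p14, p15, p16} × {r, s} = {(p14,r), (p14,s), (p15,r), (p15,s), (p16,r), (p16,s)}
These 11 distinct sets form the basis B.
Close under arbitrary unions to get τ_{X×Y}; counting gives |τ_{X×Y}| = 18.


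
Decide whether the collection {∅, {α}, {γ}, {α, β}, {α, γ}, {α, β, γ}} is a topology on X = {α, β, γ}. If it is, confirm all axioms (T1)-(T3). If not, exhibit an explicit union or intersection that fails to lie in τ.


τ IS a topology on X.

Axiom (T1): ∅ ∈ τ? Yes; X ∈ τ? Yes.
Axiom (T2/T3): check pairwise unions and intersections of members of τ.
All pairwise intersections and unions checked — each lies in τ. Therefore τ satisfies (T1), (T2), (T3): it IS a topology on X.


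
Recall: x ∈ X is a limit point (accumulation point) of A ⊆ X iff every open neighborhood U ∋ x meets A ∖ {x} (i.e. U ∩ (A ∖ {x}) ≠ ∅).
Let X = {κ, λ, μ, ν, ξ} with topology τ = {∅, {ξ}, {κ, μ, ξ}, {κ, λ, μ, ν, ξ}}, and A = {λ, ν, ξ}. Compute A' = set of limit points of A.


A' = {κ, λ, μ, ν}

For each x ∈ X, list the open sets U ∈ τ with x ∈ U, then check whether U ∩ (A ∖ {x}) ≠ ∅ for every such U.
  x = κ: opens ∋ x are {κ, μ, ξ}, {κ, λ, μ, ν, ξ}; each meets A ∖ {κ}, so x IS a limit point.
  x = λ: opens ∋ x are {κ, λ, μ, ν, ξ}; each meets A ∖ {λ}, so x IS a limit point.
  x = μ: opens ∋ x are {κ, μ, ξ}, {κ, λ, μ, ν, ξ}; each meets A ∖ {μ}, so x IS a limit point.
  x = ν: opens ∋ x are {κ, λ, μ, ν, ξ}; each meets A ∖ {ν}, so x IS a limit point.
  x = ξ: open {ξ} ∋ x has {ξ} ∩ (A ∖ {ξ}) = ∅, so x is NOT a limit point.
Collecting: A' = {κ, λ, μ, ν}.


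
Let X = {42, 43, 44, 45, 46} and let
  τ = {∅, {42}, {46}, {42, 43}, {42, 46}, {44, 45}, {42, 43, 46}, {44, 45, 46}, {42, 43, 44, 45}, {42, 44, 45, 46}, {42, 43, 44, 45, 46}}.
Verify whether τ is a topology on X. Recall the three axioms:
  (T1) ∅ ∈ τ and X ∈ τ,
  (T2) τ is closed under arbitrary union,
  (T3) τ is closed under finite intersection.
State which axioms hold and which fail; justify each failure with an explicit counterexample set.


τ is NOT a topology on X.

Axiom (T1): ∅ ∈ τ? Yes; X ∈ τ? Yes.
Axiom (T2/T3): check pairwise unions and intersections of members of τ.
Counterexample for (T2): {42} ∪ {44, 45} = {42, 44, 45} ∉ τ. Therefore τ is NOT a topology.


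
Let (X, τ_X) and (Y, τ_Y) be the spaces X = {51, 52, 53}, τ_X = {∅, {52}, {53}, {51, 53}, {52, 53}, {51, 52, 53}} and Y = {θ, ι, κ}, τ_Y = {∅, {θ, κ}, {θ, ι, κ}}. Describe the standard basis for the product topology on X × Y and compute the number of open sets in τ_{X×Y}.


Basis B = {∅ × ∅, {52} × {θ, κ}, {53} × {θ, κ}, {52} × {θ, ι, κ}, {53} × {θ, ι, κ}, {51, 53} × {θ, κ}, {52, 53} × {θ, κ}, {51, 53} × {θ, ι, κ}, {51, 52, 53} × {θ, κ}, {52, 53} × {θ, ι, κ}, {51, 52, 53} × {θ, ι, κ}}; |τ_{X×Y}| = 18.

Enumerate products U × V with U ∈ τ_X, V ∈ τ_Y (deduplicated):
  ∅ × ∅ = {} (∅)
  {52} × {θ, κ} = {(52,θ), (52,κ)}
  {53} × {θ, κ} = {(53,θ), (53,κ)}
  {52} × {θ, ι, κ} = {(52,θ), (52,ι), (52,κ)}
  {53} × {θ, ι, κ} = {(53,θ), (53,ι), (53,κ)}
  {51, 53} × {θ, κ} = {(51,θ), (51,κ), (53,θ), (53,κ)}
  {52, 53} × {θ, κ} = {(52,θ), (52,κ), (53,θ), (53,κ)}
  {51, 53} × {θ, ι, κ} = {(51,θ), (51,ι), (51,κ), (53,θ), (53,ι), (53,κ)}
  {51, 52, 53} × {θ, κ} = {(51,θ), (51,κ), (52,θ), (52,κ), (53,θ), (53,κ)}
  {52, 53} × {θ, ι, κ} = {(52,θ), (52,ι), (52,κ), (53,θ), (53,ι), (53,κ)}
  {51, 52, 53} × {θ, ι, κ} = {(51,θ), (51,ι), (51,κ), (52,θ), (52,ι), (52,κ), (53,θ), (53,ι), (53,κ)}
These 11 distinct sets form the basis B.
Close under arbitrary unions to get τ_{X×Y}; counting gives |τ_{X×Y}| = 18.


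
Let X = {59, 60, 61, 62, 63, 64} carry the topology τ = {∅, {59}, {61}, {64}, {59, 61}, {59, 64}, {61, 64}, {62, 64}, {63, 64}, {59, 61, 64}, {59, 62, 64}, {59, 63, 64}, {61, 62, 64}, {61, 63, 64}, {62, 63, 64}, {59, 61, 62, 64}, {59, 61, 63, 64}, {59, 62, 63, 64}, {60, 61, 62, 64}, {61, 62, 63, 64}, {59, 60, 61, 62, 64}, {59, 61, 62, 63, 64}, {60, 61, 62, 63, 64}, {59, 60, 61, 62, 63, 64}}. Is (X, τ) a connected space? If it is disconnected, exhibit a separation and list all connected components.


(X, τ) is disconnected; components = [{59}, {60, 61, 62, 63, 64}].

Find clopen sets (U ∈ τ with X ∖ U ∈ τ):
  U = ∅, X ∖ U = {59, 60, 61, 62, 63, 64} — both open, so U is clopen.
  U = {59}, X ∖ U = {60, 61, 62, 63, 64} — both open, so U is clopen.
  U = {60, 61, 62, 63, 64}, X ∖ U = {59} — both open, so U is clopen.
  U = {59, 60, 61, 62, 63, 64}, X ∖ U = ∅ — both open, so U is clopen.
Nontrivial clopen(s) exist: e.g. {59}. So (X, τ) is disconnected.
Compute connected components by grouping points that agree on all clopens:
  component: {59}
  component: {60, 61, 62, 63, 64}
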